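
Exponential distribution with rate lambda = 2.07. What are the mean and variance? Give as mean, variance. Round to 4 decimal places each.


mean = 1/lam, var = 1/lam^2
mean = 1 / 2.07 = 100/207 ≈ 0.483092
lam^2 = 2.07^2 = 4.2849
var = 1 / 4.2849 ≈ 0.233378

0.4831, 0.2334


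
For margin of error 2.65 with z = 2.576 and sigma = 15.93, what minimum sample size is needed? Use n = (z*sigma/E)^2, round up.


z*sigma/E = 2.576 * 15.93 / 2.65 ≈ 15.485162
(z*sigma/E)^2 ≈ 239.790250
round up: n = 240

240


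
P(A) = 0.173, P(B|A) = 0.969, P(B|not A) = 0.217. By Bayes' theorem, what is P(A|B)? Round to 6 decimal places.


P(A|B) = P(B|A)*P(A) / P(B), P(B) = P(B|A)*P(A) + P(B|not A)*P(not A)
P(B|A)*P(A) = 0.969 * 0.173 = 0.167637
P(B|not A)*P(not A) = 0.217 * 0.827 = 0.179459
P(B) = 0.167637 + 0.179459 = 0.347096
P(A|B) = 0.167637 / 0.347096 ≈ 0.48297013

0.482970


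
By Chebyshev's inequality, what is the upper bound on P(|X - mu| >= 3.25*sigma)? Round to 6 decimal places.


P <= 1/k^2
k^2 = 3.25^2 = 10.5625
1/k^2 = 1 / 10.5625 = 16/169 ≈ 0.09467456

0.094675


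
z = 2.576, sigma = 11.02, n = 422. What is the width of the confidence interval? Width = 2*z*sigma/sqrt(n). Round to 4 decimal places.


width = 2*z*sigma/sqrt(n)
2*z*sigma = 2 * 2.576 * 11.02 = 56.77504
sqrt(422) ≈ 20.542639
width = 56.77504 / 20.542639 ≈ 2.763766

2.7638


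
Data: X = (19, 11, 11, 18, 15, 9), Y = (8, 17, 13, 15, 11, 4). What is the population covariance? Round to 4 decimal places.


Cov = (1/n)*sum((xi-xbar)(yi-ybar))
n = 6, xbar = 83/6 ≈ 13.833333, ybar = 68/6 = 34/3 ≈ 11.333333
sum((xi-xbar)(yi-ybar)) = 37/3 ≈ 12.333333
Cov = 12.333333 / 6 = 37/18 ≈ 2.055556

2.0556


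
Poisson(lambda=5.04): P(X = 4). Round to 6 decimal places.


P = e^(-lam) * lam^k / k!
e^(-5.04) ≈ 0.006473748
lam^k = 5.04^4 ≈ 645.241283
k! = 4! = 24
P = 0.006473748 * 645.241283 / 24 ≈ 0.174047

0.174047


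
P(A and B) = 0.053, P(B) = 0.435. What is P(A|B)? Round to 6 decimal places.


P(A|B) = P(A and B) / P(B) = 0.053 / 0.435 = 53/435 ≈ 0.12183908

0.121839


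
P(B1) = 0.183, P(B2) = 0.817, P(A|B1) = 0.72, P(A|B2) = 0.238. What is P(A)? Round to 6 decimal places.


P(A) = P(A|B1)*P(B1) + P(A|B2)*P(B2)
P(A|B1)*P(B1) = 0.72 * 0.183 = 0.13176
P(A|B2)*P(B2) = 0.238 * 0.817 = 0.194446
P(A) = 0.13176 + 0.194446 = 0.326206

0.326206


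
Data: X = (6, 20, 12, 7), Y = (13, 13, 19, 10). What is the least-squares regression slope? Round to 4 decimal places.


b = sum((xi-xbar)(yi-ybar)) / sum((xi-xbar)^2)
n = 4, xbar = 45/4 = 11.25, ybar = 55/4 = 13.75
Sxy = sum((xi-xbar)(yi-ybar)) = 17.25
Sxx = sum((xi-xbar)^2) = 122.75
b = Sxy / Sxx = 69/491 ≈ 0.140530

0.1405


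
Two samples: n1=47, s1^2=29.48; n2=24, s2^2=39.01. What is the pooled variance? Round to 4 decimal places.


sp^2 = ((n1-1)*s1^2 + (n2-1)*s2^2)/(n1+n2-2)
(n1-1)*s1^2 = 46 * 29.48 = 1356.08
(n2-1)*s2^2 = 23 * 39.01 = 897.23
numerator = 1356.08 + 897.23 = 2253.31
n1+n2-2 = 69
sp^2 = 2253.31 / 69 = 9797/300 ≈ 32.656667

32.6567


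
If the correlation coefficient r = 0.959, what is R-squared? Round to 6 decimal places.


R^2 = r^2 = (0.959)^2 = 0.919681

0.919681


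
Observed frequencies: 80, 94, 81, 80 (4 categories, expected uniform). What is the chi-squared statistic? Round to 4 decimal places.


chi2 = sum((O-E)^2/E), E = total/4
total = 335, E = 335/4 = 83.75
(80 - 83.75)^2 / 83.75 = 14.0625 / 83.75 = 45/268 ≈ 0.167910
(94 - 83.75)^2 / 83.75 = 105.0625 / 83.75 = 1681/1340 ≈ 1.254478
(81 - 83.75)^2 / 83.75 = 7.5625 / 83.75 = 121/1340 ≈ 0.090299
(80 - 83.75)^2 / 83.75 = 14.0625 / 83.75 = 45/268 ≈ 0.167910
chi2 = 563/335 ≈ 1.680597

1.6806


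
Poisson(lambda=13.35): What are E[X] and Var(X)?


E[X] = Var(X) = lambda = 13.35

13.35, 13.35


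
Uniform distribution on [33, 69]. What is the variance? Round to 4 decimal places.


Var = (b-a)^2 / 12
(b-a)^2 = (69 - 33)^2 = 1296
Var = 1296/12 = 108

108.0000


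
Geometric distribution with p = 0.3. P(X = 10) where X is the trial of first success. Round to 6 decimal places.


P = (1-p)^(k-1) * p
(1-p)^(k-1) = 0.7^9 ≈ 0.04035361
P = 0.04035361 * 0.3 ≈ 0.01210608

0.012106


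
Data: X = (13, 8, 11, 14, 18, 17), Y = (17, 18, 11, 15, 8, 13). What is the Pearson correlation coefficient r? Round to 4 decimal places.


r = sum((xi-xbar)(yi-ybar)) / sqrt(sum((xi-xbar)^2) * sum((yi-ybar)^2))
n = 6, xbar = 81/6 = 13.5, ybar = 82/6 = 41/3 ≈ 13.666667
Sxy = sum((xi-xbar)(yi-ybar)) = -46
Sxx = sum((xi-xbar)^2) = 69.5
Syy = sum((yi-ybar)^2) = 214/3 ≈ 71.333333
sqrt(Sxx*Syy) ≈ 70.410700
r = Sxy / sqrt(Sxx*Syy) = -46 / 70.410700 ≈ -0.653310

-0.6533


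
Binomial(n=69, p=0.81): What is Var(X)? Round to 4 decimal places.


Var = n*p*(1-p) = 69 * 0.81 * 0.19 = 10.6191

10.6191


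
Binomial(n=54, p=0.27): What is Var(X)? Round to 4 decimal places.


Var = n*p*(1-p) = 54 * 0.27 * 0.73 = 10.6434

10.6434


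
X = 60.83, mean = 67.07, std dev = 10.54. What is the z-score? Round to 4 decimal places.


z = (X - mu) / sigma
X - mu = 60.83 - 67.07 = -6.24
z = -6.24 / 10.54 = -312/527 ≈ -0.592030

-0.5920


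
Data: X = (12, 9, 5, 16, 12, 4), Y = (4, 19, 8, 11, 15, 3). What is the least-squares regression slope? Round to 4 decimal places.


b = sum((xi-xbar)(yi-ybar)) / sum((xi-xbar)^2)
n = 6, xbar = 58/6 = 29/3 ≈ 9.666667, ybar = 60/6 = 10
Sxy = sum((xi-xbar)(yi-ybar)) = 47
Sxx = sum((xi-xbar)^2) = 316/3 ≈ 105.333333
b = Sxy / Sxx = 141/316 ≈ 0.446203

0.4462


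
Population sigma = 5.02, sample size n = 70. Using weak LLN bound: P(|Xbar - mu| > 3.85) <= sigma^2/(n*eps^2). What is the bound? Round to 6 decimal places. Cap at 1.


bound = min(1, sigma^2/(n*eps^2))
sigma^2 = 5.02^2 = 25.2004
n*eps^2 = 70 * 3.85^2 = 70 * 14.8225 = 1037.575
sigma^2/(n*eps^2) = 25.2004 / 1037.575 ≈ 0.02428779

0.024288


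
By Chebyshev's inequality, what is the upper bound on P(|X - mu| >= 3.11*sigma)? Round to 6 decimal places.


P <= 1/k^2
k^2 = 3.11^2 = 9.6721
1/k^2 = 1 / 9.6721 ≈ 0.10339016

0.103390


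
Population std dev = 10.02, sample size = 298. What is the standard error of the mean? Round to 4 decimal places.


SE = sigma / sqrt(n)
sqrt(298) ≈ 17.262677
SE = 10.02 / 17.262677 ≈ 0.580443

0.5804


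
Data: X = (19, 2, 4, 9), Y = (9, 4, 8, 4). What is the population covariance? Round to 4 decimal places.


Cov = (1/n)*sum((xi-xbar)(yi-ybar))
n = 4, xbar = 34/4 = 8.5, ybar = 25/4 = 6.25
sum((xi-xbar)(yi-ybar)) = 34.5
Cov = 34.5 / 4 = 8.625

8.6250


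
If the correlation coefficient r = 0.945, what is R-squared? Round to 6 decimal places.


R^2 = r^2 = (0.945)^2 = 0.893025

0.893025


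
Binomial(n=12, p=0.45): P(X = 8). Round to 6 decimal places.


P = C(n,k) * p^k * (1-p)^(n-k)
C(12,8) = 495
p^k = 0.45^8 ≈ 0.001681513
(1-p)^(n-k) = 0.55^4 = 0.09150625
P = 495 * 0.001681513 * 0.09150625 ≈ 0.076165

0.076165


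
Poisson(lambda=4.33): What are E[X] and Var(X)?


E[X] = Var(X) = lambda = 4.33

4.33, 4.33


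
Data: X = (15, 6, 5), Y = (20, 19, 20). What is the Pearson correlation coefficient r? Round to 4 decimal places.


r = sum((xi-xbar)(yi-ybar)) / sqrt(sum((xi-xbar)^2) * sum((yi-ybar)^2))
n = 3, xbar = 26/3 ≈ 8.666667, ybar = 59/3 ≈ 19.666667
Sxy = sum((xi-xbar)(yi-ybar)) = 8/3 ≈ 2.666667
Sxx = sum((xi-xbar)^2) = 182/3 ≈ 60.666667
Syy = sum((yi-ybar)^2) = 2/3 ≈ 0.666667
sqrt(Sxx*Syy) ≈ 6.359595
r = Sxy / sqrt(Sxx*Syy) = 2.666667 / 6.359595 ≈ 0.419314

0.4193


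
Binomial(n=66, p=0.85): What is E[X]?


E[X] = n*p = 66 * 0.85 = 56.1

56.1


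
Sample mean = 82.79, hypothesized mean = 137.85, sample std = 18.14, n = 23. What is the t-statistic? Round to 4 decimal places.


t = (xbar - mu0) / (s/sqrt(n))
xbar - mu0 = 82.79 - 137.85 = -55.06
sqrt(23) ≈ 4.79583152
s/sqrt(n) = 18.14 / 4.79583152 ≈ 3.78245147
t = -55.06 / 3.78245147 ≈ -14.556697

-14.5567


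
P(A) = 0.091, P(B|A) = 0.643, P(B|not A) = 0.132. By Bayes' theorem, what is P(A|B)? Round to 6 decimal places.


P(A|B) = P(B|A)*P(A) / P(B), P(B) = P(B|A)*P(A) + P(B|not A)*P(not A)
P(B|A)*P(A) = 0.643 * 0.091 = 0.058513
P(B|not A)*P(not A) = 0.132 * 0.909 = 0.119988
P(B) = 0.058513 + 0.119988 = 0.178501
P(A|B) = 0.058513 / 0.178501 ≈ 0.32780209

0.327802


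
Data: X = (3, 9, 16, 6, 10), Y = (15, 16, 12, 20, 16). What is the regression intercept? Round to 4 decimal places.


a = ybar - b*xbar, where b = sum((xi-xbar)(yi-ybar)) / sum((xi-xbar)^2)
n = 5, xbar = 44/5 = 8.8, ybar = 79/5 = 15.8
Sxy = sum((xi-xbar)(yi-ybar)) = -34.2
Sxx = sum((xi-xbar)^2) = 94.8
b = Sxy / Sxx = -57/158 ≈ -0.360759
a = 15.8 - (-0.360759) * 8.8 = 1499/79 ≈ 18.974684

18.9747


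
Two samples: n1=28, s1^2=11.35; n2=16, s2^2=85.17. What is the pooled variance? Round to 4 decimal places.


sp^2 = ((n1-1)*s1^2 + (n2-1)*s2^2)/(n1+n2-2)
(n1-1)*s1^2 = 27 * 11.35 = 306.45
(n2-1)*s2^2 = 15 * 85.17 = 1277.55
numerator = 306.45 + 1277.55 = 1584
n1+n2-2 = 42
sp^2 = 1584 / 42 = 264/7 ≈ 37.714286

37.7143


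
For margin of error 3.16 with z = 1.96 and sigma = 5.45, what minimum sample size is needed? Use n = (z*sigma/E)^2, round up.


z*sigma/E = 1.96 * 5.45 / 3.16 = 5341/1580 ≈ 3.380380
(z*sigma/E)^2 ≈ 11.426967
round up: n = 12

12


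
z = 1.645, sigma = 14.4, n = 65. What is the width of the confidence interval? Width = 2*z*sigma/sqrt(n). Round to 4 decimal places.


width = 2*z*sigma/sqrt(n)
2*z*sigma = 2 * 1.645 * 14.4 = 47.376
sqrt(65) ≈ 8.062258
width = 47.376 / 8.062258 ≈ 5.876270

5.8763


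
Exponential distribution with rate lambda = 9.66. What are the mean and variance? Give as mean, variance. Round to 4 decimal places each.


mean = 1/lam, var = 1/lam^2
mean = 1 / 9.66 = 50/483 ≈ 0.103520
lam^2 = 9.66^2 = 93.3156
var = 1 / 93.3156 ≈ 0.010716

0.1035, 0.0107


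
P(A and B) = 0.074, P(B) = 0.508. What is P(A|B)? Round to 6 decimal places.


P(A|B) = P(A and B) / P(B) = 0.074 / 0.508 = 37/254 ≈ 0.14566929

0.145669


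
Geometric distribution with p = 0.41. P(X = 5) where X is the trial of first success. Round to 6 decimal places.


P = (1-p)^(k-1) * p
(1-p)^(k-1) = 0.59^4 ≈ 0.1211736
P = 0.1211736 * 0.41 ≈ 0.04968118

0.049681


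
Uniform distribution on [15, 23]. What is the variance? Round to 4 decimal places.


Var = (b-a)^2 / 12
(b-a)^2 = (23 - 15)^2 = 64
Var = 64/12 ≈ 5.333333

5.3333


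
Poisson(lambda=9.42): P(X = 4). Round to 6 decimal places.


P = e^(-lam) * lam^k / k!
e^(-9.42) ≈ 0.00008108602
lam^k = 9.42^4 ≈ 7874.148685
k! = 4! = 24
P = 0.00008108602 * 7874.148685 / 24 ≈ 0.026603

0.026603


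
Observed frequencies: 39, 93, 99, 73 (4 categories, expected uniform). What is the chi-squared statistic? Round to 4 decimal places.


chi2 = sum((O-E)^2/E), E = total/4
total = 304, E = 304/4 = 76
(39 - 76)^2 / 76 = 1369 / 76 = 1369/76 ≈ 18.013158
(93 - 76)^2 / 76 = 289 / 76 = 289/76 ≈ 3.802632
(99 - 76)^2 / 76 = 529 / 76 = 529/76 ≈ 6.960526
(73 - 76)^2 / 76 = 9 / 76 = 9/76 ≈ 0.118421
chi2 = 549/19 ≈ 28.894737

28.8947


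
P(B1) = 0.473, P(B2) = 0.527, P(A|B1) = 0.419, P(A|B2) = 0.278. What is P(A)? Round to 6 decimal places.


P(A) = P(A|B1)*P(B1) + P(A|B2)*P(B2)
P(A|B1)*P(B1) = 0.419 * 0.473 = 0.198187
P(A|B2)*P(B2) = 0.278 * 0.527 = 0.146506
P(A) = 0.198187 + 0.146506 = 0.344693

0.344693


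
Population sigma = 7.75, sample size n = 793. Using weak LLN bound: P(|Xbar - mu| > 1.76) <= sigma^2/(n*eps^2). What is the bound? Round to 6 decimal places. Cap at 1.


bound = min(1, sigma^2/(n*eps^2))
sigma^2 = 7.75^2 = 60.0625
n*eps^2 = 793 * 1.76^2 = 793 * 3.0976 = 2456.3968
sigma^2/(n*eps^2) = 60.0625 / 2456.3968 ≈ 0.02445146

0.024451


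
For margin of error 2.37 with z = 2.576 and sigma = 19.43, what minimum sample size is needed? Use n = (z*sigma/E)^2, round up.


z*sigma/E = 2.576 * 19.43 / 2.37 ≈ 21.118852
(z*sigma/E)^2 ≈ 446.005923
round up: n = 447

447


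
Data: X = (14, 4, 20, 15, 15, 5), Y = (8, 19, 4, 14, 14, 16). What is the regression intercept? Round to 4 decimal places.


a = ybar - b*xbar, where b = sum((xi-xbar)(yi-ybar)) / sum((xi-xbar)^2)
n = 6, xbar = 73/6 ≈ 12.166667, ybar = 75/6 = 12.5
Sxy = sum((xi-xbar)(yi-ybar)) = -144.5
Sxx = sum((xi-xbar)^2) = 1193/6 ≈ 198.833333
b = Sxy / Sxx = -867/1193 ≈ -0.726739
a = 12.5 - (-0.726739) * 12.166667 = 25461/1193 ≈ 21.341995

21.3420


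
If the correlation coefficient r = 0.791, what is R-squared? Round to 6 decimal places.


R^2 = r^2 = (0.791)^2 = 0.625681

0.625681


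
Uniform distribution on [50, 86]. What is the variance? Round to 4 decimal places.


Var = (b-a)^2 / 12
(b-a)^2 = (86 - 50)^2 = 1296
Var = 1296/12 = 108

108.0000


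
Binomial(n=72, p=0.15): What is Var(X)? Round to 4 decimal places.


Var = n*p*(1-p) = 72 * 0.15 * 0.85 = 9.18

9.1800


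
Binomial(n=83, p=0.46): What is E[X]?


E[X] = n*p = 83 * 0.46 = 38.18

38.18


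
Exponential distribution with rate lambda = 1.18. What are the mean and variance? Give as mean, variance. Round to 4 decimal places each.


mean = 1/lam, var = 1/lam^2
mean = 1 / 1.18 = 50/59 ≈ 0.847458
lam^2 = 1.18^2 = 1.3924
var = 1 / 1.3924 = 2500/3481 ≈ 0.718184

0.8475, 0.7182


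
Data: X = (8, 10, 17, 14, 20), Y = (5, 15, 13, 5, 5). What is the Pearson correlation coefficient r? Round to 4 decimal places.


r = sum((xi-xbar)(yi-ybar)) / sqrt(sum((xi-xbar)^2) * sum((yi-ybar)^2))
n = 5, xbar = 69/5 = 13.8, ybar = 43/5 = 8.6
Sxy = sum((xi-xbar)(yi-ybar)) = -12.4
Sxx = sum((xi-xbar)^2) = 96.8
Syy = sum((yi-ybar)^2) = 99.2
sqrt(Sxx*Syy) ≈ 97.992653
r = Sxy / sqrt(Sxx*Syy) = -12.4 / 97.992653 ≈ -0.126540

-0.1265


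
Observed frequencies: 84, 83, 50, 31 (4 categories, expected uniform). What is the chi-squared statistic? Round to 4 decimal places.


chi2 = sum((O-E)^2/E), E = total/4
total = 248, E = 248/4 = 62
(84 - 62)^2 / 62 = 484 / 62 = 242/31 ≈ 7.806452
(83 - 62)^2 / 62 = 441 / 62 = 441/62 ≈ 7.112903
(50 - 62)^2 / 62 = 144 / 62 = 72/31 ≈ 2.322581
(31 - 62)^2 / 62 = 961 / 62 = 15.5
chi2 = 1015/31 ≈ 32.741935

32.7419


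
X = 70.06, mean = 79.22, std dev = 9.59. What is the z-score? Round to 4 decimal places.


z = (X - mu) / sigma
X - mu = 70.06 - 79.22 = -9.16
z = -9.16 / 9.59 = -916/959 ≈ -0.955162

-0.9552


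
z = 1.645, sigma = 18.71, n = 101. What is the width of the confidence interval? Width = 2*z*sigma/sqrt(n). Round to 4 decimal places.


width = 2*z*sigma/sqrt(n)
2*z*sigma = 2 * 1.645 * 18.71 = 61.5559
sqrt(101) ≈ 10.049876
width = 61.5559 / 10.049876 ≈ 6.125041

6.1250


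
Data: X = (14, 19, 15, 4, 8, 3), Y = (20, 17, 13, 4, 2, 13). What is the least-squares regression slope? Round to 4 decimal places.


b = sum((xi-xbar)(yi-ybar)) / sum((xi-xbar)^2)
n = 6, xbar = 63/6 = 10.5, ybar = 69/6 = 11.5
Sxy = sum((xi-xbar)(yi-ybar)) = 144.5
Sxx = sum((xi-xbar)^2) = 209.5
b = Sxy / Sxx = 289/419 ≈ 0.689737

0.6897


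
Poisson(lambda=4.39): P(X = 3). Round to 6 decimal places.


P = e^(-lam) * lam^k / k!
e^(-4.39) ≈ 0.01240073
lam^k = 4.39^3 = 84.604519
k! = 3! = 6
P = 0.01240073 * 84.604519 / 6 ≈ 0.174860

0.174860


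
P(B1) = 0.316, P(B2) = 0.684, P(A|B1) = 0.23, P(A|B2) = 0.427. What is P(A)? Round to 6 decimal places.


P(A) = P(A|B1)*P(B1) + P(A|B2)*P(B2)
P(A|B1)*P(B1) = 0.23 * 0.316 = 0.07268
P(A|B2)*P(B2) = 0.427 * 0.684 = 0.292068
P(A) = 0.07268 + 0.292068 = 0.364748

0.364748


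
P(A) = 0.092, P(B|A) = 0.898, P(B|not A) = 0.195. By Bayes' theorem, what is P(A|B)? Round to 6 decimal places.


P(A|B) = P(B|A)*P(A) / P(B), P(B) = P(B|A)*P(A) + P(B|not A)*P(not A)
P(B|A)*P(A) = 0.898 * 0.092 = 0.082616
P(B|not A)*P(not A) = 0.195 * 0.908 = 0.17706
P(B) = 0.082616 + 0.17706 = 0.259676
P(A|B) = 0.082616 / 0.259676 ≈ 0.31815031

0.318150


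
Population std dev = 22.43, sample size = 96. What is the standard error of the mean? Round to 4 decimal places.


SE = sigma / sqrt(n)
sqrt(96) ≈ 9.797959
SE = 22.43 / 9.797959 ≈ 2.289252

2.2893


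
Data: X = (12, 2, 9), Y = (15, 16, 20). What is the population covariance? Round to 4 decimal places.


Cov = (1/n)*sum((xi-xbar)(yi-ybar))
n = 3, xbar = 23/3 ≈ 7.666667, ybar = 51/3 = 17
sum((xi-xbar)(yi-ybar)) = 1
Cov = 1 / 3 = 1/3 ≈ 0.333333

0.3333


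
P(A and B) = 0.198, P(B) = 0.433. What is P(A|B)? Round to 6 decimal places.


P(A|B) = P(A and B) / P(B) = 0.198 / 0.433 = 198/433 ≈ 0.45727483

0.457275


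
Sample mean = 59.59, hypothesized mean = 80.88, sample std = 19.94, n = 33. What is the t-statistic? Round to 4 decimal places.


t = (xbar - mu0) / (s/sqrt(n))
xbar - mu0 = 59.59 - 80.88 = -21.29
sqrt(33) ≈ 5.74456265
s/sqrt(n) = 19.94 / 5.74456265 ≈ 3.47110846
t = -21.29 / 3.47110846 ≈ -6.133487

-6.1335


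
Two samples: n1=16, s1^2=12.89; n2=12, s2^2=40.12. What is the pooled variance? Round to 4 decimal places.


sp^2 = ((n1-1)*s1^2 + (n2-1)*s2^2)/(n1+n2-2)
(n1-1)*s1^2 = 15 * 12.89 = 193.35
(n2-1)*s2^2 = 11 * 40.12 = 441.32
numerator = 193.35 + 441.32 = 634.67
n1+n2-2 = 26
sp^2 = 634.67 / 26 = 63467/2600 ≈ 24.410385

24.4104


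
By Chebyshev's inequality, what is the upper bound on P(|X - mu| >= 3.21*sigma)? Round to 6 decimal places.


P <= 1/k^2
k^2 = 3.21^2 = 10.3041
1/k^2 = 1 / 10.3041 ≈ 0.09704875

0.097049


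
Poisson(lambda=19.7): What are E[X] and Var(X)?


E[X] = Var(X) = lambda = 19.7

19.7, 19.7


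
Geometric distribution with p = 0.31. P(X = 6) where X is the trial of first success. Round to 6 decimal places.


P = (1-p)^(k-1) * p
(1-p)^(k-1) = 0.69^5 ≈ 0.1564031
P = 0.1564031 * 0.31 ≈ 0.04848497

0.048485


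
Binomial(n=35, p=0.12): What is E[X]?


E[X] = n*p = 35 * 0.12 = 4.2

4.2


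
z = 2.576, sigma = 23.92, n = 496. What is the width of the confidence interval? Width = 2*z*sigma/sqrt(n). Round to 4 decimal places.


width = 2*z*sigma/sqrt(n)
2*z*sigma = 2 * 2.576 * 23.92 = 123.23584
sqrt(496) ≈ 22.271057
width = 123.23584 / 22.271057 ≈ 5.533453

5.5335


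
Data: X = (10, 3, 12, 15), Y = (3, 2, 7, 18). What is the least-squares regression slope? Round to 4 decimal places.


b = sum((xi-xbar)(yi-ybar)) / sum((xi-xbar)^2)
n = 4, xbar = 40/4 = 10, ybar = 30/4 = 7.5
Sxy = sum((xi-xbar)(yi-ybar)) = 90
Sxx = sum((xi-xbar)^2) = 78
b = Sxy / Sxx = 15/13 ≈ 1.153846

1.1538


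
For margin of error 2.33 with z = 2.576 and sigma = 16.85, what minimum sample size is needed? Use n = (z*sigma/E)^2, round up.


z*sigma/E = 2.576 * 16.85 / 2.33 = 108514/5825 ≈ 18.629013
(z*sigma/E)^2 ≈ 347.040121
round up: n = 348

348


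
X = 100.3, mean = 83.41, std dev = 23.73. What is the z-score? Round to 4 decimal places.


z = (X - mu) / sigma
X - mu = 100.3 - 83.41 = 16.89
z = 16.89 / 23.73 = 563/791 ≈ 0.711757

0.7118


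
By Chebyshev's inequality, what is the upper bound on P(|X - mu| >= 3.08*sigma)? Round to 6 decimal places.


P <= 1/k^2
k^2 = 3.08^2 = 9.4864
1/k^2 = 1 / 9.4864 = 625/5929 ≈ 0.10541407

0.105414


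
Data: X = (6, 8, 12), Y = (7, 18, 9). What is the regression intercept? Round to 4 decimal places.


a = ybar - b*xbar, where b = sum((xi-xbar)(yi-ybar)) / sum((xi-xbar)^2)
n = 3, xbar = 26/3 ≈ 8.666667, ybar = 34/3 ≈ 11.333333
Sxy = sum((xi-xbar)(yi-ybar)) = -2/3 ≈ -0.666667
Sxx = sum((xi-xbar)^2) = 56/3 ≈ 18.666667
b = Sxy / Sxx = -1/28 ≈ -0.035714
a = 11.333333 - (-0.035714) * 8.666667 = 163/14 ≈ 11.642857

11.6429


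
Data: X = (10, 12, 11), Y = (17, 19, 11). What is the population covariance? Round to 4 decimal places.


Cov = (1/n)*sum((xi-xbar)(yi-ybar))
n = 3, xbar = 33/3 = 11, ybar = 47/3 ≈ 15.666667
sum((xi-xbar)(yi-ybar)) = 2
Cov = 2 / 3 = 2/3 ≈ 0.666667

0.6667


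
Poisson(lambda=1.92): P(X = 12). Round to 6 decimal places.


P = e^(-lam) * lam^k / k!
e^(-1.92) ≈ 0.1466070
lam^k = 1.92^12 ≈ 2509.659166
k! = 12! = 479001600
P = 0.1466070 * 2509.659166 / 479001600 ≈ 0.000001

0.000001


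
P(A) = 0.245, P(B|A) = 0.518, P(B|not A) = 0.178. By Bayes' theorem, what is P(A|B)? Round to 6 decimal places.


P(A|B) = P(B|A)*P(A) / P(B), P(B) = P(B|A)*P(A) + P(B|not A)*P(not A)
P(B|A)*P(A) = 0.518 * 0.245 = 0.12691
P(B|not A)*P(not A) = 0.178 * 0.755 = 0.13439
P(B) = 0.12691 + 0.13439 = 0.2613
P(A|B) = 0.12691 / 0.2613 ≈ 0.48568695

0.485687


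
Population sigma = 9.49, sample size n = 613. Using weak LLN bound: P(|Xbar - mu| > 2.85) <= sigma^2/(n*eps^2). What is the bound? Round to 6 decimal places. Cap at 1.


bound = min(1, sigma^2/(n*eps^2))
sigma^2 = 9.49^2 = 90.0601
n*eps^2 = 613 * 2.85^2 = 613 * 8.1225 = 4979.0925
sigma^2/(n*eps^2) = 90.0601 / 4979.0925 ≈ 0.01808765

0.018088


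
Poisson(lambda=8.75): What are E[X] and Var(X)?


E[X] = Var(X) = lambda = 8.75

8.75, 8.75


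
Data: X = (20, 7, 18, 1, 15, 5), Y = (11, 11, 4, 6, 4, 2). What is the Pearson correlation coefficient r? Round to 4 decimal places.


r = sum((xi-xbar)(yi-ybar)) / sqrt(sum((xi-xbar)^2) * sum((yi-ybar)^2))
n = 6, xbar = 66/6 = 11, ybar = 38/6 = 19/3 ≈ 6.333333
Sxy = sum((xi-xbar)(yi-ybar)) = 27
Sxx = sum((xi-xbar)^2) = 298
Syy = sum((yi-ybar)^2) = 220/3 ≈ 73.333333
sqrt(Sxx*Syy) ≈ 147.828730
r = Sxy / sqrt(Sxx*Syy) = 27 / 147.828730 ≈ 0.182644

0.1826


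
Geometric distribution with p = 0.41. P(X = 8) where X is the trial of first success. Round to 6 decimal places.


P = (1-p)^(k-1) * p
(1-p)^(k-1) = 0.59^7 ≈ 0.02488651
P = 0.02488651 * 0.41 ≈ 0.01020347

0.010203


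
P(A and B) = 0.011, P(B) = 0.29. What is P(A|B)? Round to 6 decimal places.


P(A|B) = P(A and B) / P(B) = 0.011 / 0.29 = 11/290 ≈ 0.03793103

0.037931


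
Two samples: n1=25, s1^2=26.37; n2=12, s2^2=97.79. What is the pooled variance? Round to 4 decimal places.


sp^2 = ((n1-1)*s1^2 + (n2-1)*s2^2)/(n1+n2-2)
(n1-1)*s1^2 = 24 * 26.37 = 632.88
(n2-1)*s2^2 = 11 * 97.79 = 1075.69
numerator = 632.88 + 1075.69 = 1708.57
n1+n2-2 = 35
sp^2 = 1708.57 / 35 = 170857/3500 ≈ 48.816286

48.8163


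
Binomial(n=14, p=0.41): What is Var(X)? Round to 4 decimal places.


Var = n*p*(1-p) = 14 * 0.41 * 0.59 = 3.3866

3.3866


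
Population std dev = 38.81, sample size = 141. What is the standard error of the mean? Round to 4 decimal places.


SE = sigma / sqrt(n)
sqrt(141) ≈ 11.874342
SE = 38.81 / 11.874342 ≈ 3.268392

3.2684


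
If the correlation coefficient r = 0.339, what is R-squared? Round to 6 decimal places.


R^2 = r^2 = (0.339)^2 = 0.114921

0.114921


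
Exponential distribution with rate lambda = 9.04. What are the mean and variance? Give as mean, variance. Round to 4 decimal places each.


mean = 1/lam, var = 1/lam^2
mean = 1 / 9.04 = 25/226 ≈ 0.110619
lam^2 = 9.04^2 = 81.7216
var = 1 / 81.7216 ≈ 0.012237

0.1106, 0.0122


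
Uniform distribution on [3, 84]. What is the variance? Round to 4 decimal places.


Var = (b-a)^2 / 12
(b-a)^2 = (84 - 3)^2 = 6561
Var = 6561/12 = 546.75

546.7500


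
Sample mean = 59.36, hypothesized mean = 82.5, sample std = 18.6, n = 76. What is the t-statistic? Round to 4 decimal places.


t = (xbar - mu0) / (s/sqrt(n))
xbar - mu0 = 59.36 - 82.5 = -23.14
sqrt(76) ≈ 8.71779789
s/sqrt(n) = 18.6 / 8.71779789 ≈ 2.13356632
t = -23.14 / 2.13356632 ≈ -10.845690

-10.8457


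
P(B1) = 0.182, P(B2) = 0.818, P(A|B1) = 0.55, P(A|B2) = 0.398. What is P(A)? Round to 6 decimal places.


P(A) = P(A|B1)*P(B1) + P(A|B2)*P(B2)
P(A|B1)*P(B1) = 0.55 * 0.182 = 0.1001
P(A|B2)*P(B2) = 0.398 * 0.818 = 0.325564
P(A) = 0.1001 + 0.325564 = 0.425664

0.425664


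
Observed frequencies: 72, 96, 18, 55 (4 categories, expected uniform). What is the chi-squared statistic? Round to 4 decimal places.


chi2 = sum((O-E)^2/E), E = total/4
total = 241, E = 241/4 = 60.25
(72 - 60.25)^2 / 60.25 = 138.0625 / 60.25 = 2209/964 ≈ 2.291494
(96 - 60.25)^2 / 60.25 = 1278.0625 / 60.25 = 20449/964 ≈ 21.212656
(18 - 60.25)^2 / 60.25 = 1785.0625 / 60.25 = 28561/964 ≈ 29.627593
(55 - 60.25)^2 / 60.25 = 27.5625 / 60.25 = 441/964 ≈ 0.457469
chi2 = 12915/241 ≈ 53.589212

53.5892


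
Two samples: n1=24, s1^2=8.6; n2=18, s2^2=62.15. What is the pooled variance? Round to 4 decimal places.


sp^2 = ((n1-1)*s1^2 + (n2-1)*s2^2)/(n1+n2-2)
(n1-1)*s1^2 = 23 * 8.6 = 197.8
(n2-1)*s2^2 = 17 * 62.15 = 1056.55
numerator = 197.8 + 1056.55 = 1254.35
n1+n2-2 = 40
sp^2 = 1254.35 / 40 = 31.35875

31.3588


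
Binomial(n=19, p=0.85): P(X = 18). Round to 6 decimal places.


P = C(n,k) * p^k * (1-p)^(n-k)
C(19,18) = 19
p^k = 0.85^18 ≈ 0.05364641
(1-p)^(n-k) = 0.15^1 = 0.15
P = 19 * 0.05364641 * 0.15 ≈ 0.152892

0.152892


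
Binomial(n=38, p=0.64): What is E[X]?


E[X] = n*p = 38 * 0.64 = 24.32

24.32


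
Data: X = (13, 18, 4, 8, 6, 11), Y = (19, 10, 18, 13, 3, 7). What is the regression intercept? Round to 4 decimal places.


a = ybar - b*xbar, where b = sum((xi-xbar)(yi-ybar)) / sum((xi-xbar)^2)
n = 6, xbar = 60/6 = 10, ybar = 70/6 = 35/3 ≈ 11.666667
Sxy = sum((xi-xbar)(yi-ybar)) = -2
Sxx = sum((xi-xbar)^2) = 130
b = Sxy / Sxx = -1/65 ≈ -0.015385
a = 11.666667 - (-0.015385) * 10 = 461/39 ≈ 11.820513

11.8205


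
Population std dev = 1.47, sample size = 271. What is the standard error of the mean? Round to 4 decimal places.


SE = sigma / sqrt(n)
sqrt(271) ≈ 16.462078
SE = 1.47 / 16.462078 ≈ 0.089296

0.0893


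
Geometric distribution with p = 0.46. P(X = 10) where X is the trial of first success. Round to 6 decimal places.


P = (1-p)^(k-1) * p
(1-p)^(k-1) = 0.54^9 ≈ 0.003904306
P = 0.003904306 * 0.46 ≈ 0.001795981

0.001796


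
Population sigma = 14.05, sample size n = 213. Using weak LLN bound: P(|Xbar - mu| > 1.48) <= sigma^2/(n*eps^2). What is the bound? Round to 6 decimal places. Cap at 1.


bound = min(1, sigma^2/(n*eps^2))
sigma^2 = 14.05^2 = 197.4025
n*eps^2 = 213 * 1.48^2 = 213 * 2.1904 = 466.5552
sigma^2/(n*eps^2) = 197.4025 / 466.5552 ≈ 0.42310642

0.423106


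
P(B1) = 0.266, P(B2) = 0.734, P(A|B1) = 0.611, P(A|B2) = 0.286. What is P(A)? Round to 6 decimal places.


P(A) = P(A|B1)*P(B1) + P(A|B2)*P(B2)
P(A|B1)*P(B1) = 0.611 * 0.266 = 0.162526
P(A|B2)*P(B2) = 0.286 * 0.734 = 0.209924
P(A) = 0.162526 + 0.209924 = 0.37245

0.372450


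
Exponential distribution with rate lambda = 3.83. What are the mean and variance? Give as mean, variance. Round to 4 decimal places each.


mean = 1/lam, var = 1/lam^2
mean = 1 / 3.83 = 100/383 ≈ 0.261097
lam^2 = 3.83^2 = 14.6689
var = 1 / 14.6689 ≈ 0.068171

0.2611, 0.0682


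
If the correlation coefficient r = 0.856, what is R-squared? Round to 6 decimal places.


R^2 = r^2 = (0.856)^2 = 0.732736

0.732736


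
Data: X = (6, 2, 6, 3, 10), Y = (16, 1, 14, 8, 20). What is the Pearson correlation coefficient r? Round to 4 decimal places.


r = sum((xi-xbar)(yi-ybar)) / sqrt(sum((xi-xbar)^2) * sum((yi-ybar)^2))
n = 5, xbar = 27/5 = 5.4, ybar = 59/5 = 11.8
Sxy = sum((xi-xbar)(yi-ybar)) = 87.4
Sxx = sum((xi-xbar)^2) = 39.2
Syy = sum((yi-ybar)^2) = 220.8
sqrt(Sxx*Syy) ≈ 93.034187
r = Sxy / sqrt(Sxx*Syy) = 87.4 / 93.034187 ≈ 0.939440

0.9394


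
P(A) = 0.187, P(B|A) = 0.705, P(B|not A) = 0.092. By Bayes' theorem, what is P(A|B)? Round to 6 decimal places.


P(A|B) = P(B|A)*P(A) / P(B), P(B) = P(B|A)*P(A) + P(B|not A)*P(not A)
P(B|A)*P(A) = 0.705 * 0.187 = 0.131835
P(B|not A)*P(not A) = 0.092 * 0.813 = 0.074796
P(B) = 0.131835 + 0.074796 = 0.206631
P(A|B) = 0.131835 / 0.206631 ≈ 0.63802140

0.638021


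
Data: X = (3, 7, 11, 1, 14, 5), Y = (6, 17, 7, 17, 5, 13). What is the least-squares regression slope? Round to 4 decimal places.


b = sum((xi-xbar)(yi-ybar)) / sum((xi-xbar)^2)
n = 6, xbar = 41/6 ≈ 6.833333, ybar = 65/6 ≈ 10.833333
Sxy = sum((xi-xbar)(yi-ybar)) = -469/6 ≈ -78.166667
Sxx = sum((xi-xbar)^2) = 725/6 ≈ 120.833333
b = Sxy / Sxx = -469/725 ≈ -0.646897

-0.6469


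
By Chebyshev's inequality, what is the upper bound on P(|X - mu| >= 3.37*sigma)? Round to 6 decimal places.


P <= 1/k^2
k^2 = 3.37^2 = 11.3569
1/k^2 = 1 / 11.3569 ≈ 0.08805220

0.088052


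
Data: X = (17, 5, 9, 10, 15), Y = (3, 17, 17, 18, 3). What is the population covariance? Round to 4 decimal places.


Cov = (1/n)*sum((xi-xbar)(yi-ybar))
n = 5, xbar = 56/5 = 11.2, ybar = 58/5 = 11.6
sum((xi-xbar)(yi-ybar)) = -135.6
Cov = -135.6 / 5 = -27.12

-27.1200


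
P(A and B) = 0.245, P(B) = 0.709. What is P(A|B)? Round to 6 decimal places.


P(A|B) = P(A and B) / P(B) = 0.245 / 0.709 = 245/709 ≈ 0.34555712

0.345557


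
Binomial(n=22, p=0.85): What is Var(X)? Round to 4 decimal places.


Var = n*p*(1-p) = 22 * 0.85 * 0.15 = 2.805

2.8050


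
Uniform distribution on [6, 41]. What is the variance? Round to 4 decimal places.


Var = (b-a)^2 / 12
(b-a)^2 = (41 - 6)^2 = 1225
Var = 1225/12 ≈ 102.083333

102.0833


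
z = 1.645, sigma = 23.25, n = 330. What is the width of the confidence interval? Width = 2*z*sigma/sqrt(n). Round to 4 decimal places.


width = 2*z*sigma/sqrt(n)
2*z*sigma = 2 * 1.645 * 23.25 = 76.4925
sqrt(330) ≈ 18.165902
width = 76.4925 / 18.165902 ≈ 4.210774

4.2108


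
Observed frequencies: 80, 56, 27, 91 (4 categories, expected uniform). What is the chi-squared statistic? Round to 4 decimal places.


chi2 = sum((O-E)^2/E), E = total/4
total = 254, E = 254/4 = 63.5
(80 - 63.5)^2 / 63.5 = 272.25 / 63.5 = 1089/254 ≈ 4.287402
(56 - 63.5)^2 / 63.5 = 56.25 / 63.5 = 225/254 ≈ 0.885827
(27 - 63.5)^2 / 63.5 = 1332.25 / 63.5 = 5329/254 ≈ 20.980315
(91 - 63.5)^2 / 63.5 = 756.25 / 63.5 = 3025/254 ≈ 11.909449
chi2 = 4834/127 ≈ 38.062992

38.0630


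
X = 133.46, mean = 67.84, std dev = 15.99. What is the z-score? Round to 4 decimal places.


z = (X - mu) / sigma
X - mu = 133.46 - 67.84 = 65.62
z = 65.62 / 15.99 = 6562/1599 ≈ 4.103815

4.1038


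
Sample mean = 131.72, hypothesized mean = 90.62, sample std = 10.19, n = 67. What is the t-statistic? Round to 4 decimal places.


t = (xbar - mu0) / (s/sqrt(n))
xbar - mu0 = 131.72 - 90.62 = 41.1
sqrt(67) ≈ 8.18535277
s/sqrt(n) = 10.19 / 8.18535277 ≈ 1.24490664
t = 41.1 / 1.24490664 ≈ 33.014524

33.0145


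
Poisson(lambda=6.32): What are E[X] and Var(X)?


E[X] = Var(X) = lambda = 6.32

6.32, 6.32


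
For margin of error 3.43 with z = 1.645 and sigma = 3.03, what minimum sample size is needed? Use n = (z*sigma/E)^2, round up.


z*sigma/E = 1.645 * 3.03 / 3.43 = 14241/9800 ≈ 1.453163
(z*sigma/E)^2 ≈ 2.111683
round up: n = 3

3


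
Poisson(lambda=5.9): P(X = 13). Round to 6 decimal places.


P = e^(-lam) * lam^k / k!
e^(-5.9) ≈ 0.002739445
lam^k = 5.9^13 ≈ 10497264767.613243
k! = 13! = 6227020800
P = 0.002739445 * 10497264767.613243 / 6227020800 ≈ 0.004618

0.004618


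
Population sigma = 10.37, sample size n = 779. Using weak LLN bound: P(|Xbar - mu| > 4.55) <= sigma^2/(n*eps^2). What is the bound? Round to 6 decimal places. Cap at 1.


bound = min(1, sigma^2/(n*eps^2))
sigma^2 = 10.37^2 = 107.5369
n*eps^2 = 779 * 4.55^2 = 779 * 20.7025 = 16127.2475
sigma^2/(n*eps^2) = 107.5369 / 16127.2475 ≈ 0.00666803

0.006668


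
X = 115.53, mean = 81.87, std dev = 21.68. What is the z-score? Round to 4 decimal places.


z = (X - mu) / sigma
X - mu = 115.53 - 81.87 = 33.66
z = 33.66 / 21.68 = 1683/1084 ≈ 1.552583

1.5526


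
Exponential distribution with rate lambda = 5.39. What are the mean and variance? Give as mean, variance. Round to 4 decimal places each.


mean = 1/lam, var = 1/lam^2
mean = 1 / 5.39 = 100/539 ≈ 0.185529
lam^2 = 5.39^2 = 29.0521
var = 1 / 29.0521 ≈ 0.034421

0.1855, 0.0344


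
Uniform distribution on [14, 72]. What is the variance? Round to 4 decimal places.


Var = (b-a)^2 / 12
(b-a)^2 = (72 - 14)^2 = 3364
Var = 3364/12 ≈ 280.333333

280.3333


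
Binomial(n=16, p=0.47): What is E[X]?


E[X] = n*p = 16 * 0.47 = 7.52

7.52


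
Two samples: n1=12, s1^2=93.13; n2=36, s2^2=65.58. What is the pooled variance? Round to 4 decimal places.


sp^2 = ((n1-1)*s1^2 + (n2-1)*s2^2)/(n1+n2-2)
(n1-1)*s1^2 = 11 * 93.13 = 1024.43
(n2-1)*s2^2 = 35 * 65.58 = 2295.3
numerator = 1024.43 + 2295.3 = 3319.73
n1+n2-2 = 46
sp^2 = 3319.73 / 46 = 331973/4600 ≈ 72.168043

72.1680


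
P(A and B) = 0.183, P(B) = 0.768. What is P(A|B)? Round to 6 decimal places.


P(A|B) = P(A and B) / P(B) = 0.183 / 0.768 = 0.23828125

0.238281


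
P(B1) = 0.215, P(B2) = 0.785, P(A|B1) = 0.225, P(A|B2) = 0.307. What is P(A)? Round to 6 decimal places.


P(A) = P(A|B1)*P(B1) + P(A|B2)*P(B2)
P(A|B1)*P(B1) = 0.225 * 0.215 = 0.048375
P(A|B2)*P(B2) = 0.307 * 0.785 = 0.240995
P(A) = 0.048375 + 0.240995 = 0.28937

0.289370


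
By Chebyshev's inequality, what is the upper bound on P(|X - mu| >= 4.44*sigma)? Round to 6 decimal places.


P <= 1/k^2
k^2 = 4.44^2 = 19.7136
1/k^2 = 1 / 19.7136 ≈ 0.05072640

0.050726


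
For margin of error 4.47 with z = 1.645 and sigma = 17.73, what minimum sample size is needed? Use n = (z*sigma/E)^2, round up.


z*sigma/E = 1.645 * 17.73 / 4.47 ≈ 6.524799
(z*sigma/E)^2 ≈ 42.572998
round up: n = 43

43


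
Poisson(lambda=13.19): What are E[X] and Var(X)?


E[X] = Var(X) = lambda = 13.19

13.19, 13.19


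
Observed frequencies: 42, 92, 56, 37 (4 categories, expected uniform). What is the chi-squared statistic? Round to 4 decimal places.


chi2 = sum((O-E)^2/E), E = total/4
total = 227, E = 227/4 = 56.75
(42 - 56.75)^2 / 56.75 = 217.5625 / 56.75 = 3481/908 ≈ 3.833700
(92 - 56.75)^2 / 56.75 = 1242.5625 / 56.75 = 19881/908 ≈ 21.895374
(56 - 56.75)^2 / 56.75 = 0.5625 / 56.75 = 9/908 ≈ 0.009912
(37 - 56.75)^2 / 56.75 = 390.0625 / 56.75 = 6241/908 ≈ 6.873348
chi2 = 7403/227 ≈ 32.612335

32.6123


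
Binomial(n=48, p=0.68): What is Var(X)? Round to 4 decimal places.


Var = n*p*(1-p) = 48 * 0.68 * 0.32 = 10.4448

10.4448


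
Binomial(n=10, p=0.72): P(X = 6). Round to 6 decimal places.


P = C(n,k) * p^k * (1-p)^(n-k)
C(10,6) = 210
p^k = 0.72^6 ≈ 0.1393141
(1-p)^(n-k) = 0.28^4 = 0.00614656
P = 210 * 0.1393141 * 0.00614656 ≈ 0.179823

0.179823


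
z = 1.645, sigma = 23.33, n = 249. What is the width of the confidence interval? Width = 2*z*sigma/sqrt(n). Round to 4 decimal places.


width = 2*z*sigma/sqrt(n)
2*z*sigma = 2 * 1.645 * 23.33 = 76.7557
sqrt(249) ≈ 15.779734
width = 76.7557 / 15.779734 ≈ 4.864195

4.8642


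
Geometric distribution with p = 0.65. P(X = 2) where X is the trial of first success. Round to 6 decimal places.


P = (1-p)^(k-1) * p
(1-p)^(k-1) = 0.35^1 = 0.35
P = 0.35 * 0.65 = 0.2275

0.227500


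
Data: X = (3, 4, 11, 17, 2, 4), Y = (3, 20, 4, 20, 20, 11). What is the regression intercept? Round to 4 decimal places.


a = ybar - b*xbar, where b = sum((xi-xbar)(yi-ybar)) / sum((xi-xbar)^2)
n = 6, xbar = 41/6 ≈ 6.833333, ybar = 78/6 = 13
Sxy = sum((xi-xbar)(yi-ybar)) = 24
Sxx = sum((xi-xbar)^2) = 1049/6 ≈ 174.833333
b = Sxy / Sxx = 144/1049 ≈ 0.137274
a = 13 - 0.137274 * 6.833333 = 12653/1049 ≈ 12.061964

12.0620


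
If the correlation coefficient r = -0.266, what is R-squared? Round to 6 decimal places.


R^2 = r^2 = (-0.266)^2 = 0.070756

0.070756


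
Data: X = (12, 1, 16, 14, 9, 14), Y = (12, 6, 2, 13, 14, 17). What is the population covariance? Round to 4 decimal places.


Cov = (1/n)*sum((xi-xbar)(yi-ybar))
n = 6, xbar = 66/6 = 11, ybar = 64/6 = 32/3 ≈ 10.666667
sum((xi-xbar)(yi-ybar)) = 24
Cov = 24 / 6 = 4

4.0000


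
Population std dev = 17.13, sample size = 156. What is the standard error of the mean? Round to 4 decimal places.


SE = sigma / sqrt(n)
sqrt(156) ≈ 12.489996
SE = 17.13 / 12.489996 ≈ 1.371498

1.3715


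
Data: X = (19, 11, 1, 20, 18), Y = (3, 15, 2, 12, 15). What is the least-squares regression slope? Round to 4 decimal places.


b = sum((xi-xbar)(yi-ybar)) / sum((xi-xbar)^2)
n = 5, xbar = 69/5 = 13.8, ybar = 47/5 = 9.4
Sxy = sum((xi-xbar)(yi-ybar)) = 85.4
Sxx = sum((xi-xbar)^2) = 254.8
b = Sxy / Sxx = 61/182 ≈ 0.335165

0.3352


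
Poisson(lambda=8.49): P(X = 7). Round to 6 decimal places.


P = e^(-lam) * lam^k / k!
e^(-8.49) ≈ 0.0002055133
lam^k = 8.49^7 ≈ 3179463.412347
k! = 7! = 5040
P = 0.0002055133 * 3179463.412347 / 5040 ≈ 0.129647

0.129647


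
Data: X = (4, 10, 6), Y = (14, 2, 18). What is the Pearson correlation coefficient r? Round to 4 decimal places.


r = sum((xi-xbar)(yi-ybar)) / sqrt(sum((xi-xbar)^2) * sum((yi-ybar)^2))
n = 3, xbar = 20/3 ≈ 6.666667, ybar = 34/3 ≈ 11.333333
Sxy = sum((xi-xbar)(yi-ybar)) = -128/3 ≈ -42.666667
Sxx = sum((xi-xbar)^2) = 56/3 ≈ 18.666667
Syy = sum((yi-ybar)^2) = 416/3 ≈ 138.666667
sqrt(Sxx*Syy) ≈ 50.876757
r = Sxy / sqrt(Sxx*Syy) = -42.666667 / 50.876757 ≈ -0.838628

-0.8386


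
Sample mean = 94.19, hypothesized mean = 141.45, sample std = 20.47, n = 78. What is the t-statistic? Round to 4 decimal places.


t = (xbar - mu0) / (s/sqrt(n))
xbar - mu0 = 94.19 - 141.45 = -47.26
sqrt(78) ≈ 8.83176087
s/sqrt(n) = 20.47 / 8.83176087 ≈ 2.31777109
t = -47.26 / 2.31777109 ≈ -20.390279

-20.3903


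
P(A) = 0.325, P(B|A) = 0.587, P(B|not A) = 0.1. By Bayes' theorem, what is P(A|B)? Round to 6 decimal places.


P(A|B) = P(B|A)*P(A) / P(B), P(B) = P(B|A)*P(A) + P(B|not A)*P(not A)
P(B|A)*P(A) = 0.587 * 0.325 = 0.190775
P(B|not A)*P(not A) = 0.1 * 0.675 = 0.0675
P(B) = 0.190775 + 0.0675 = 0.258275
P(A|B) = 0.190775 / 0.258275 ≈ 0.73865066

0.738651


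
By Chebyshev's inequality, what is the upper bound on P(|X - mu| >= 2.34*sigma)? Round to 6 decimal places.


P <= 1/k^2
k^2 = 2.34^2 = 5.4756
1/k^2 = 1 / 5.4756 ≈ 0.18262839

0.182628


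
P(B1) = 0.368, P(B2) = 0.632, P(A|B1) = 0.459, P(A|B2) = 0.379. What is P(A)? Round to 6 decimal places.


P(A) = P(A|B1)*P(B1) + P(A|B2)*P(B2)
P(A|B1)*P(B1) = 0.459 * 0.368 = 0.168912
P(A|B2)*P(B2) = 0.379 * 0.632 = 0.239528
P(A) = 0.168912 + 0.239528 = 0.40844

0.408440


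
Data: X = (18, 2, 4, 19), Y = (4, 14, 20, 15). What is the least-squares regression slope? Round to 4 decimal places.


b = sum((xi-xbar)(yi-ybar)) / sum((xi-xbar)^2)
n = 4, xbar = 43/4 = 10.75, ybar = 53/4 = 13.25
Sxy = sum((xi-xbar)(yi-ybar)) = -104.75
Sxx = sum((xi-xbar)^2) = 242.75
b = Sxy / Sxx = -419/971 ≈ -0.431514

-0.4315


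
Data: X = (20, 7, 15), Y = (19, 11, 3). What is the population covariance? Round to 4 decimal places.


Cov = (1/n)*sum((xi-xbar)(yi-ybar))
n = 3, xbar = 42/3 = 14, ybar = 33/3 = 11
sum((xi-xbar)(yi-ybar)) = 40
Cov = 40 / 3 = 40/3 ≈ 13.333333

13.3333


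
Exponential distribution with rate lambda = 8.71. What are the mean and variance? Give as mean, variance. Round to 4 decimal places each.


mean = 1/lam, var = 1/lam^2
mean = 1 / 8.71 = 100/871 ≈ 0.114811
lam^2 = 8.71^2 = 75.8641
var = 1 / 75.8641 ≈ 0.013181

0.1148, 0.0132


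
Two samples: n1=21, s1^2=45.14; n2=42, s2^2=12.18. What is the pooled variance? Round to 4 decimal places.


sp^2 = ((n1-1)*s1^2 + (n2-1)*s2^2)/(n1+n2-2)
(n1-1)*s1^2 = 20 * 45.14 = 902.8
(n2-1)*s2^2 = 41 * 12.18 = 499.38
numerator = 902.8 + 499.38 = 1402.18
n1+n2-2 = 61
sp^2 = 1402.18 / 61 = 70109/3050 ≈ 22.986557

22.9866


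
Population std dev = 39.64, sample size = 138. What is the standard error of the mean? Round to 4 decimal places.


SE = sigma / sqrt(n)
sqrt(138) ≈ 11.747340
SE = 39.64 / 11.747340 ≈ 3.374381

3.3744


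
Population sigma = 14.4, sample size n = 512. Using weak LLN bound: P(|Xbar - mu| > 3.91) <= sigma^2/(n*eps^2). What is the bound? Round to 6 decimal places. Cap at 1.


bound = min(1, sigma^2/(n*eps^2))
sigma^2 = 14.4^2 = 207.36
n*eps^2 = 512 * 3.91^2 = 512 * 15.2881 = 7827.5072
sigma^2/(n*eps^2) = 207.36 / 7827.5072 ≈ 0.02649119

0.026491


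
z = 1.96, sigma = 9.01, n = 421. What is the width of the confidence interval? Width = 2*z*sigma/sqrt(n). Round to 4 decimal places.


width = 2*z*sigma/sqrt(n)
2*z*sigma = 2 * 1.96 * 9.01 = 35.3192
sqrt(421) ≈ 20.518285
width = 35.3192 / 20.518285 ≈ 1.721352

1.7214
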